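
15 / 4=3.75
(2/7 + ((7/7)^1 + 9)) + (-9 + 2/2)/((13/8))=488/91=5.36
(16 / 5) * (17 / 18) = 136 / 45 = 3.02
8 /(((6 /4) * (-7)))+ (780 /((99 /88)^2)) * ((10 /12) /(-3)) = -292496 /1701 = -171.96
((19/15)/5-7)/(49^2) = -506/180075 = -0.00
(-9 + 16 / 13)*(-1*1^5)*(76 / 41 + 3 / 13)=112211 / 6929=16.19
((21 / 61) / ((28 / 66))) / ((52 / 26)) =99 / 244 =0.41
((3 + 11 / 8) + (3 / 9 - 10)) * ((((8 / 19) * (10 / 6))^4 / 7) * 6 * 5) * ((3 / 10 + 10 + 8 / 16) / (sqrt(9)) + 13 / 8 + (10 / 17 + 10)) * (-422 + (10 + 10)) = 14639564320000 / 418721373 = 34962.54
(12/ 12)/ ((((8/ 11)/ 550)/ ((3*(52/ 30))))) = 7865/ 2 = 3932.50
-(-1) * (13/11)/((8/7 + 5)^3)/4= 4459/3498308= 0.00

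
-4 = -4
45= 45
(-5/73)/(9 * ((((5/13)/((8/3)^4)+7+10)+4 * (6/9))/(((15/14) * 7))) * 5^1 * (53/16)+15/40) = -425984/2434267271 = -0.00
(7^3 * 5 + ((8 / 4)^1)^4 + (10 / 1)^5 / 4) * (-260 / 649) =-6950060 / 649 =-10708.88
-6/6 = -1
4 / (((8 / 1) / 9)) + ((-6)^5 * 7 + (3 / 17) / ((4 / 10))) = -925260 / 17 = -54427.06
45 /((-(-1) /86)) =3870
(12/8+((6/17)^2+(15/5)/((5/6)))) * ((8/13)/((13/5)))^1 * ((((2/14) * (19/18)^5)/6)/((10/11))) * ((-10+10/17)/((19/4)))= -4122835156/49028207553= -0.08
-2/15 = -0.13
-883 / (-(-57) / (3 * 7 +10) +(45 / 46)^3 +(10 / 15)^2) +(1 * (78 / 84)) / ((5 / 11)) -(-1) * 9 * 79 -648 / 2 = 114.76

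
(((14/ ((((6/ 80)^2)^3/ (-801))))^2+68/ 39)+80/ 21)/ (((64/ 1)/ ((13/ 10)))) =592566890266624000000828873/ 7348320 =80639777563664075598.34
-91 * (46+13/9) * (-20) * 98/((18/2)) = 940243.46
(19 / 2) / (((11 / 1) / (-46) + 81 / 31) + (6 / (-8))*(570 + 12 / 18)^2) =-40641 / 1044871381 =-0.00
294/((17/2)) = 588/17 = 34.59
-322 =-322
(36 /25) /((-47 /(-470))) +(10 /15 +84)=1486 /15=99.07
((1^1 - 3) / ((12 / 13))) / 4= -13 / 24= -0.54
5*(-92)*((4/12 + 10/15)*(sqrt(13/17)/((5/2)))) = -184*sqrt(221)/17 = -160.90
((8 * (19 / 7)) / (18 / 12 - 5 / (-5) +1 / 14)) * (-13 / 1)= -988 / 9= -109.78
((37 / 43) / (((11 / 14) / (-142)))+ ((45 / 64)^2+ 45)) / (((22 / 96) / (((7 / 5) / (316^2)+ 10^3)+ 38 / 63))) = -6708417797996762471 / 13965524643840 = -480355.59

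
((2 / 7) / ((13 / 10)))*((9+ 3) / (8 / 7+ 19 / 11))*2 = 5280 / 2873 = 1.84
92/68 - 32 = -521/17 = -30.65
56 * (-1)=-56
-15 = -15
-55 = -55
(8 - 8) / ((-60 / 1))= 0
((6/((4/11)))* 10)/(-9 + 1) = -165/8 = -20.62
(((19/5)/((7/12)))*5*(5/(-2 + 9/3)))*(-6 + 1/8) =-956.79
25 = 25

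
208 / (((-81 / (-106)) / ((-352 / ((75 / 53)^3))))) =-1155418913792 / 34171875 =-33811.98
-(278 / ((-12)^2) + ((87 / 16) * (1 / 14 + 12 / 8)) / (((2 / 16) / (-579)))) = 39576.86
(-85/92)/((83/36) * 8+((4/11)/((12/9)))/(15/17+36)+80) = -1758735/187410164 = -0.01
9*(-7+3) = -36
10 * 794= 7940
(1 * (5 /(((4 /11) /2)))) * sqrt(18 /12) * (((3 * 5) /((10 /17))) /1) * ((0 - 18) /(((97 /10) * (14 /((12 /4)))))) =-378675 * sqrt(6) /2716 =-341.52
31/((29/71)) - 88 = -351/29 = -12.10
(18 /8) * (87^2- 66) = 67527 /4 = 16881.75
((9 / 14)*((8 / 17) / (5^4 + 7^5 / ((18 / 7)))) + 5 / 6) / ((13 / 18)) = 230096379 / 199406753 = 1.15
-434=-434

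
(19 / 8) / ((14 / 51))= 969 / 112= 8.65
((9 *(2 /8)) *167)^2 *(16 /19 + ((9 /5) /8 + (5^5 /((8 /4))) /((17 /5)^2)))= 67593793957911 /3514240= 19234256.61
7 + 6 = 13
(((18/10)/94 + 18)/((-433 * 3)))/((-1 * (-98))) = -0.00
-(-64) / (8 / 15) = 120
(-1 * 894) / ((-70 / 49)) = 3129 / 5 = 625.80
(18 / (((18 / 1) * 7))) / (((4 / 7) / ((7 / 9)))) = 7 / 36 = 0.19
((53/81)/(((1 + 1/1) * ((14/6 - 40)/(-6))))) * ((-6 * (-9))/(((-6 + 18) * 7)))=53/1582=0.03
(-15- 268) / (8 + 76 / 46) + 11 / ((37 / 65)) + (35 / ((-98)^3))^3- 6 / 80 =-13585773938821276351 / 1349067078665402880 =-10.07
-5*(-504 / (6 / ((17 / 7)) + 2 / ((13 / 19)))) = 69615 / 149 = 467.21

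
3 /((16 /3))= 9 /16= 0.56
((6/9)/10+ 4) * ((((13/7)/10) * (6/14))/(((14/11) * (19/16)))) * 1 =34892/162925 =0.21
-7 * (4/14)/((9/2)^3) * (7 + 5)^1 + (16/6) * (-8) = -5248/243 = -21.60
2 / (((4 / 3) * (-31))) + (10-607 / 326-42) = -171349 / 5053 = -33.91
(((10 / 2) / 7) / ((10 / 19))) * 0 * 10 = 0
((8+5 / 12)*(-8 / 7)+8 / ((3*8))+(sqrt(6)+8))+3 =12 / 7+sqrt(6) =4.16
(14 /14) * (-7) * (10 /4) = -35 /2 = -17.50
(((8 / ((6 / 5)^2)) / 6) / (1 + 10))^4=390625 / 7780827681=0.00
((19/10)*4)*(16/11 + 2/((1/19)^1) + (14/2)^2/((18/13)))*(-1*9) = -281561/55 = -5119.29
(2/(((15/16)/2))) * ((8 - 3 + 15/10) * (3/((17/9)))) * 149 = 557856/85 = 6563.01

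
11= 11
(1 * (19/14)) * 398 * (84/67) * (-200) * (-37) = 335752800/67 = 5011235.82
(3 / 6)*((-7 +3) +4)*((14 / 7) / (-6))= 0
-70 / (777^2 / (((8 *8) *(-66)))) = 14080 / 28749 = 0.49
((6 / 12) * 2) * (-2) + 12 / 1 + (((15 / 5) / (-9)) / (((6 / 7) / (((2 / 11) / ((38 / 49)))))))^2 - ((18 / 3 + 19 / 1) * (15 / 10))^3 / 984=-404635368241 / 9284134464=-43.58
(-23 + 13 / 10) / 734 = -217 / 7340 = -0.03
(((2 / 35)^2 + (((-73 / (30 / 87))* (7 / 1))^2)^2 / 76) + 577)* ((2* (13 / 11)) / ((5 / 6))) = 92158687950807446631 / 512050000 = 179979861245.60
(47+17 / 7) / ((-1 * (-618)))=173 / 2163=0.08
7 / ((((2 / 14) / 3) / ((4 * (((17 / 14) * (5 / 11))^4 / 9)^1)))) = 52200625 / 8608908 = 6.06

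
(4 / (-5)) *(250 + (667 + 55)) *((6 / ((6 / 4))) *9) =-27993.60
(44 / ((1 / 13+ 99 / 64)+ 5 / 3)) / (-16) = -6864 / 8213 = -0.84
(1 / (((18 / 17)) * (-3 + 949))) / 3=17 / 51084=0.00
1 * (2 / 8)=1 / 4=0.25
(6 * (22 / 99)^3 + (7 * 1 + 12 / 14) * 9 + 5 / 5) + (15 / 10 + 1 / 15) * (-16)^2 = 472.85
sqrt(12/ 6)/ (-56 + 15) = -0.03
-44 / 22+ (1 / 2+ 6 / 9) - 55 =-335 / 6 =-55.83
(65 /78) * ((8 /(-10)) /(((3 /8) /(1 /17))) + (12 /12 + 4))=1243 /306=4.06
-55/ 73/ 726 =-0.00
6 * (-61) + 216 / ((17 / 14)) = -3198 / 17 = -188.12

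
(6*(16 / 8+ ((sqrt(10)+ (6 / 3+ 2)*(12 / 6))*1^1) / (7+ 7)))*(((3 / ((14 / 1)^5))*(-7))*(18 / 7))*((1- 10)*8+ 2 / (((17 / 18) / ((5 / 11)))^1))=269001*sqrt(10) / 88001452+ 2421009 / 22000363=0.12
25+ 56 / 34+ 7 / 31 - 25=987 / 527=1.87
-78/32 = -39/16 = -2.44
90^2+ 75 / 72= 194425 / 24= 8101.04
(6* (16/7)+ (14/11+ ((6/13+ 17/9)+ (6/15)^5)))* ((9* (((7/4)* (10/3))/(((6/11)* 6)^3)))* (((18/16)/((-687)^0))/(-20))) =-59095360973/40435200000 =-1.46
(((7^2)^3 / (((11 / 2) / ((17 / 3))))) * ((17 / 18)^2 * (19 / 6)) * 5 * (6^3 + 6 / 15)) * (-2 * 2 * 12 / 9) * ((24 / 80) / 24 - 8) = 421836562188433 / 26730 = 15781390280.15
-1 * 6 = -6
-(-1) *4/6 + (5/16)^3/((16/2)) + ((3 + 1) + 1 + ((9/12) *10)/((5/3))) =999799/98304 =10.17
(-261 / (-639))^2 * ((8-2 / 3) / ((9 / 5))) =92510 / 136107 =0.68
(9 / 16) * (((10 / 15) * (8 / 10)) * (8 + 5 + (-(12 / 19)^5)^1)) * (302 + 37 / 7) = 41222351223 / 34665386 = 1189.15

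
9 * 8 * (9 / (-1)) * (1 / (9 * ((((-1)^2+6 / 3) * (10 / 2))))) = -24 / 5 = -4.80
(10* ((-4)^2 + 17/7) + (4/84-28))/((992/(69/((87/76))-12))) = 82075/10788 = 7.61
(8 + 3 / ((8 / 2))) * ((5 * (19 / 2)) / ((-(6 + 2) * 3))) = -3325 / 192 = -17.32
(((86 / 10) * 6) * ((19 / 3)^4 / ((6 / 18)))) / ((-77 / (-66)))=22415212 / 105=213478.21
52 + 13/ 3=169/ 3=56.33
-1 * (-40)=40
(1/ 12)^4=1/ 20736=0.00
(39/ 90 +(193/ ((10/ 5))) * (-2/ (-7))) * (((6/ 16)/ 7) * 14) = 5881/ 280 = 21.00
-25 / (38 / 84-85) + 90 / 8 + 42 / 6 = 263423 / 14204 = 18.55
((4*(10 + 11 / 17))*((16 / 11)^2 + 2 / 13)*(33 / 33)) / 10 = 15204 / 1573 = 9.67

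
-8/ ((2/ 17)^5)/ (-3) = 1419857/ 12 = 118321.42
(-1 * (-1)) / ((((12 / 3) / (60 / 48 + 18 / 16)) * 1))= 19 / 32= 0.59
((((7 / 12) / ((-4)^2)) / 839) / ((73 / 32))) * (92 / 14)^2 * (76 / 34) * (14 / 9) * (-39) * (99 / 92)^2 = -0.13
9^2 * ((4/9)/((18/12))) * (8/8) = 24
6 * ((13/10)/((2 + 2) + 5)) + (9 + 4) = 208/15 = 13.87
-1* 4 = -4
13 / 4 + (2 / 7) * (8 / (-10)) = 423 / 140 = 3.02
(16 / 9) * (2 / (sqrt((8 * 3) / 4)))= 16 * sqrt(6) / 27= 1.45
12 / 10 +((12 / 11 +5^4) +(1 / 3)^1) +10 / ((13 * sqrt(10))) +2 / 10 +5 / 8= sqrt(10) / 13 +829553 / 1320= 628.69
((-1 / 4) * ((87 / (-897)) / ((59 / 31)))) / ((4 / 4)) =899 / 70564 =0.01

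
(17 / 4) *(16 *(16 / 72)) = 136 / 9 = 15.11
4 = 4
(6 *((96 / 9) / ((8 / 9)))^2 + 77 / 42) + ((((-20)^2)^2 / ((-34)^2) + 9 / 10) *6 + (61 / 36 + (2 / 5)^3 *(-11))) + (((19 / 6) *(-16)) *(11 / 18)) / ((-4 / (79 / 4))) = 1809860236 / 975375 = 1855.55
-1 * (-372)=372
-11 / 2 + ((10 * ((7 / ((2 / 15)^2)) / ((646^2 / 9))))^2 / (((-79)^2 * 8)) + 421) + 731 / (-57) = 42015605642239997195 / 104341118429308416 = 402.68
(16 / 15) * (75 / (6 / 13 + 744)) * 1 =520 / 4839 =0.11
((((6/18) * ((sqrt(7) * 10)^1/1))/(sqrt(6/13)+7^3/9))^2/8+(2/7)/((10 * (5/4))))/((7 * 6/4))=24183434632583/8591015014473675- 6019650 * sqrt(78)/2337691160401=0.00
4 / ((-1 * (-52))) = 1 / 13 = 0.08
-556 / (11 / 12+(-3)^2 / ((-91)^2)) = -55250832 / 91199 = -605.83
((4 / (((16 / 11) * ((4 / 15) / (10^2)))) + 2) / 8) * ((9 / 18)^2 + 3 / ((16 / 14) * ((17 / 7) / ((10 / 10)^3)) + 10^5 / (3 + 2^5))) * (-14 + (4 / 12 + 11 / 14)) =-8740340277 / 20926976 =-417.66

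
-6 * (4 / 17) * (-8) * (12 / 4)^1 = 33.88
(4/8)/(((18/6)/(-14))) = -7/3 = -2.33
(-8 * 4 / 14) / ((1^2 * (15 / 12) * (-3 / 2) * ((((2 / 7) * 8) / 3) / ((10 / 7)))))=16 / 7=2.29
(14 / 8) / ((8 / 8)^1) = 7 / 4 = 1.75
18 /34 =9 /17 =0.53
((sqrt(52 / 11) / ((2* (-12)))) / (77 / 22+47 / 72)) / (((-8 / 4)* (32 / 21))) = 63* sqrt(143) / 105248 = 0.01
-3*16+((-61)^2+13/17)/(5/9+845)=-564033/12937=-43.60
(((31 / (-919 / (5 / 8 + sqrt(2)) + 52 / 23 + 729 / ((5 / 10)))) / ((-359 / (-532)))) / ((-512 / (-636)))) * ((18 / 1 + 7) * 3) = 23902476833025 * sqrt(2) / 25917129602194 + 2434032515610675 / 829348147270208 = 4.24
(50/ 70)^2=25/ 49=0.51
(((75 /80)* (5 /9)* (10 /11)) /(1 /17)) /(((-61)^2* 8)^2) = 0.00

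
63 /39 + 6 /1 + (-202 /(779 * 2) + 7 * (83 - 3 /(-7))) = 591.49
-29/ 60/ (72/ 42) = -203/ 720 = -0.28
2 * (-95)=-190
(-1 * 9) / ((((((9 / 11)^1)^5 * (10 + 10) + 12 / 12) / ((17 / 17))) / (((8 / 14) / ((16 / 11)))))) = -15944049 / 37576868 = -0.42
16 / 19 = 0.84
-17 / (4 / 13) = -221 / 4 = -55.25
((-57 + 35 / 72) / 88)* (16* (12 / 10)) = -4069 / 330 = -12.33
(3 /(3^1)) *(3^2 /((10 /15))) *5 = 135 /2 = 67.50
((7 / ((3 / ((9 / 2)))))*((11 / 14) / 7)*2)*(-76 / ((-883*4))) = 627 / 12362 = 0.05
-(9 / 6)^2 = -9 / 4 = -2.25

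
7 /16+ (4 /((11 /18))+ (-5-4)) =-355 /176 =-2.02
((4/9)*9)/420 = 1/105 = 0.01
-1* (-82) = 82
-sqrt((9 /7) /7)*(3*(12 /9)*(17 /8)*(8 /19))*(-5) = 1020 /133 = 7.67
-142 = -142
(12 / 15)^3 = 64 / 125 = 0.51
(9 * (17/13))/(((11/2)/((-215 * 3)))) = -197370/143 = -1380.21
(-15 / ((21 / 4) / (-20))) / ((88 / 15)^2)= 5625 / 3388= 1.66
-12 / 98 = -6 / 49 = -0.12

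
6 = 6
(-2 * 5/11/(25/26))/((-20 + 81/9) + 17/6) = 312/2695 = 0.12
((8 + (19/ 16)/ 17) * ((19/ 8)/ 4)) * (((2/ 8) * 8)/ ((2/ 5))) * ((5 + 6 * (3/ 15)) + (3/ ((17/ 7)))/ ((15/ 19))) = 6881325/ 36992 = 186.02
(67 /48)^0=1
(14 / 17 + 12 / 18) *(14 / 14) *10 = 14.90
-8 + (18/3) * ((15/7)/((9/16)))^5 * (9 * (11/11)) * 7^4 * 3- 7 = 6553599685/21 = 312076175.48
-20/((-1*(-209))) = -20/209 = -0.10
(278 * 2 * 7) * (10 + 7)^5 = 5526083444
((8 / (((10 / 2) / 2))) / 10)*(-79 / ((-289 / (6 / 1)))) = 3792 / 7225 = 0.52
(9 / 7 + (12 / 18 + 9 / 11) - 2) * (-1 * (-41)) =31.59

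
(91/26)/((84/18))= 3/4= 0.75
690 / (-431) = -690 / 431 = -1.60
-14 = -14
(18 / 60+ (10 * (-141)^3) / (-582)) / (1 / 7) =327044487 / 970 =337159.26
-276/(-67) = 276/67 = 4.12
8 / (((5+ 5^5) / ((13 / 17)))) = 52 / 26605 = 0.00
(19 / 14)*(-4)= -38 / 7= -5.43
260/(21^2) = 260/441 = 0.59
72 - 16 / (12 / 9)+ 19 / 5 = 319 / 5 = 63.80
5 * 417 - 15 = 2070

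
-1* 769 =-769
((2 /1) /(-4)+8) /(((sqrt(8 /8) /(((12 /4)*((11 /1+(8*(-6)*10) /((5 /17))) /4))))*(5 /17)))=-248013 /8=-31001.62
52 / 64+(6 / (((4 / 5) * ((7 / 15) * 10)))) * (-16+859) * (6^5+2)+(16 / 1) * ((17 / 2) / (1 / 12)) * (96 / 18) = 1181208659 / 112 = 10546505.88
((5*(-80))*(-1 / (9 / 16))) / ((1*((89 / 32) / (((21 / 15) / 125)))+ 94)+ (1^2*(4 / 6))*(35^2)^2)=1433600 / 2017530129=0.00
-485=-485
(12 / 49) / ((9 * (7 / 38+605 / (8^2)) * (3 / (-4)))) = -19456 / 5168079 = -0.00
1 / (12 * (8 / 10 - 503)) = -5 / 30132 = -0.00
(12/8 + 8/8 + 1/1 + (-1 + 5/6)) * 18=60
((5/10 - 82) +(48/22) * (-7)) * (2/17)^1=-2129/187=-11.39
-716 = -716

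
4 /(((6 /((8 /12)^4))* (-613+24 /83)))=-0.00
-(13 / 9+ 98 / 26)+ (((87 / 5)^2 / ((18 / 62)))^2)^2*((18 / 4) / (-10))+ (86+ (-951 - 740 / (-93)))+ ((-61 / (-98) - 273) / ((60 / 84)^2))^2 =-3770167109337591424502 / 7083984375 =-532209969666.62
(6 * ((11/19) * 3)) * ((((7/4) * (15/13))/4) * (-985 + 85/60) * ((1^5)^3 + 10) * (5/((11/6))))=-613460925/3952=-155227.97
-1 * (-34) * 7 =238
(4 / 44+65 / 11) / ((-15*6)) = -0.07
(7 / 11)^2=49 / 121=0.40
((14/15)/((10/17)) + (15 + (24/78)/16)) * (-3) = -64763/1300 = -49.82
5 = 5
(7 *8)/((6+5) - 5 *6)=-56/19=-2.95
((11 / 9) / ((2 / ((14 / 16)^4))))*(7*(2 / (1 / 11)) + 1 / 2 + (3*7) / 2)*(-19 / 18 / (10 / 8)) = -5519899 / 110592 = -49.91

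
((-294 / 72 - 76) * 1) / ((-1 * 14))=961 / 168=5.72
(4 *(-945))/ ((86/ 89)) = -168210/ 43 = -3911.86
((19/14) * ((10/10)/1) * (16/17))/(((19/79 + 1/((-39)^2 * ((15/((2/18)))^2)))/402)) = 66905756821800/31337719063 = 2134.99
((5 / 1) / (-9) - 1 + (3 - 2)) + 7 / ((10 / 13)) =769 / 90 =8.54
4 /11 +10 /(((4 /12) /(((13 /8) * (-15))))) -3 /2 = -32225 /44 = -732.39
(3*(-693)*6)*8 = -99792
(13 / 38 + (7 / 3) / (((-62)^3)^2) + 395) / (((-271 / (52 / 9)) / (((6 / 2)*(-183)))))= 1015012172652850333 / 219348309766512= 4627.40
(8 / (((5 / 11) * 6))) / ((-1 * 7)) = -44 / 105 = -0.42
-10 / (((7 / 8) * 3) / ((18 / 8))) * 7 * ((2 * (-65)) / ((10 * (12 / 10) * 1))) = 650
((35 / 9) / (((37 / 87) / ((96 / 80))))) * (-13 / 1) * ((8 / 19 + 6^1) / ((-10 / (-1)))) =-321958 / 3515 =-91.60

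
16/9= 1.78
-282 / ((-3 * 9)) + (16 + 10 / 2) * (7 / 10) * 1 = 2263 / 90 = 25.14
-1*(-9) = 9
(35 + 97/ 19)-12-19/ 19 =515/ 19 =27.11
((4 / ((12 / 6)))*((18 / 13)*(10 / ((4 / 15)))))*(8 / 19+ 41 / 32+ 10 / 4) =1724625 / 3952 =436.39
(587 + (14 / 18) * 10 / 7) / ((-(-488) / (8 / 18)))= 5293 / 9882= 0.54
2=2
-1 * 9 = -9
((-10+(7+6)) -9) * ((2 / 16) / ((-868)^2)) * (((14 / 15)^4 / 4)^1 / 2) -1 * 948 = -491955120049 / 518940000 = -948.00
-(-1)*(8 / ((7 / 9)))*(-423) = -30456 / 7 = -4350.86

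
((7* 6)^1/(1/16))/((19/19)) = 672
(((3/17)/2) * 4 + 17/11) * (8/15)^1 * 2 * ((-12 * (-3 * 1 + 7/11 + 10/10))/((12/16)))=90880/2057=44.18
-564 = -564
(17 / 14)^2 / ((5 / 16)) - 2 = 2.72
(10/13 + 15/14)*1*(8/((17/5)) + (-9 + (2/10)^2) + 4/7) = -601526/54145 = -11.11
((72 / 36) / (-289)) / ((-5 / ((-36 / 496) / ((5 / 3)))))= -0.00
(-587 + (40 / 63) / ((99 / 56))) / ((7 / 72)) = -597368 / 99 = -6034.02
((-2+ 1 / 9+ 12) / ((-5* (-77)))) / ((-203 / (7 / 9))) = -13 / 129195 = -0.00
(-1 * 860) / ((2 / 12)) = -5160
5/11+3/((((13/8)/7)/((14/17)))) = 26977/2431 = 11.10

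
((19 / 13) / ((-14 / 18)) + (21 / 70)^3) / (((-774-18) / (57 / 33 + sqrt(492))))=355813 / 88088000 + 18727 * sqrt(123) / 4004000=0.06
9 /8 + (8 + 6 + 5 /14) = 867 /56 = 15.48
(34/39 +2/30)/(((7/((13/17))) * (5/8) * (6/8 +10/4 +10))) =1952/157675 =0.01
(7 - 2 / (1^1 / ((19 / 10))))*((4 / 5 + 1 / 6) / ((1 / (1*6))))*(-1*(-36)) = 16704 / 25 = 668.16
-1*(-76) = 76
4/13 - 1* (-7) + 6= 173/13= 13.31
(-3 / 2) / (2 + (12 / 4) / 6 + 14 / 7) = -1 / 3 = -0.33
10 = 10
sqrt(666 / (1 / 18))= 18 *sqrt(37)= 109.49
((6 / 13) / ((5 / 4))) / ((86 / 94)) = 1128 / 2795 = 0.40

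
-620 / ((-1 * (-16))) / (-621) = 155 / 2484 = 0.06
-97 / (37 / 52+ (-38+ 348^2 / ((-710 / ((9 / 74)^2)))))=2451358780 / 1006105561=2.44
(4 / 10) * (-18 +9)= -18 / 5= -3.60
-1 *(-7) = 7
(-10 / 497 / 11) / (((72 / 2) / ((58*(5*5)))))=-3625 / 49203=-0.07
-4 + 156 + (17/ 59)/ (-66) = 591871/ 3894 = 152.00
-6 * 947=-5682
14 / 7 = 2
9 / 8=1.12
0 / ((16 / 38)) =0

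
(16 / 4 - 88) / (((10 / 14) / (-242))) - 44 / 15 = 426844 / 15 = 28456.27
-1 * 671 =-671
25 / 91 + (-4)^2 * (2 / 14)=233 / 91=2.56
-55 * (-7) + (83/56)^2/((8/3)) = 9679547/25088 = 385.82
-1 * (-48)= 48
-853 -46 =-899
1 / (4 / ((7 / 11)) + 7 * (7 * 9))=7 / 3131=0.00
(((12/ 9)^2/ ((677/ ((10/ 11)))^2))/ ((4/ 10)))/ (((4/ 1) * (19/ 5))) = 5000/ 9483285339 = 0.00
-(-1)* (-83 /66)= -83 /66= -1.26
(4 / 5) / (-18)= -2 / 45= -0.04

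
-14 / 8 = -7 / 4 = -1.75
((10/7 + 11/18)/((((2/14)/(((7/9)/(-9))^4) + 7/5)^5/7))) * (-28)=-0.00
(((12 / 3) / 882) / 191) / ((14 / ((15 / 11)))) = 0.00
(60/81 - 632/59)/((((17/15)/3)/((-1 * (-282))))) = -7443.15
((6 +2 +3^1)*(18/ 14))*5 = 495/ 7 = 70.71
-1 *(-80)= 80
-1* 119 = -119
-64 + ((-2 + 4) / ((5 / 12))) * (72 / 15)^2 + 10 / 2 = 6449 / 125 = 51.59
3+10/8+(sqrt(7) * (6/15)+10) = 2 * sqrt(7)/5+57/4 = 15.31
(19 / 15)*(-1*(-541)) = 10279 / 15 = 685.27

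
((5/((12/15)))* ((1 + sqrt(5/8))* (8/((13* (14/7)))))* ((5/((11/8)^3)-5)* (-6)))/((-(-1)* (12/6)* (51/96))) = 189000* sqrt(10)/22627 + 756000/22627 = 59.83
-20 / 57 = -0.35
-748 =-748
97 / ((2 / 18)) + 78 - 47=904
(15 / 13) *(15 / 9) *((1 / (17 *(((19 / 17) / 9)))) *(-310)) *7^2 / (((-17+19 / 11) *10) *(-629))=-179025 / 1242904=-0.14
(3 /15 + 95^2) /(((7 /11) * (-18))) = -27577 /35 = -787.91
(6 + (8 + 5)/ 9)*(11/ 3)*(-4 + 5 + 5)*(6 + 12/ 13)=14740/ 13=1133.85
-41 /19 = -2.16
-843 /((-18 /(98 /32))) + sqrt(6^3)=6 * sqrt(6) + 13769 /96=158.12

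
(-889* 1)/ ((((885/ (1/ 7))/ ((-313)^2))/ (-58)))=721639654/ 885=815412.04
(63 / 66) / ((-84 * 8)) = -1 / 704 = -0.00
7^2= 49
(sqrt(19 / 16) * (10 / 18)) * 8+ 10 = 14.84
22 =22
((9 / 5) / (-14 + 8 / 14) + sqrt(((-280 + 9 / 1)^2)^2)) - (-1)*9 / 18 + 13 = 17261776 / 235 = 73454.37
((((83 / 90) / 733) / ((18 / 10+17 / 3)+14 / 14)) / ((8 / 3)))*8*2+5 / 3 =465704 / 279273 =1.67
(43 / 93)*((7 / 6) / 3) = 301 / 1674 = 0.18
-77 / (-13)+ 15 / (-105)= 526 / 91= 5.78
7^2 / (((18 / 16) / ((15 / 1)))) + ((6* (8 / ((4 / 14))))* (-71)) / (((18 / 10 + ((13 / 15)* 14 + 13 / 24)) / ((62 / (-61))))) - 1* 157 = 47111437 / 35319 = 1333.88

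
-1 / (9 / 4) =-4 / 9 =-0.44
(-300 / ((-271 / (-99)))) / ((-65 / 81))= 481140 / 3523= 136.57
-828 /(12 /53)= -3657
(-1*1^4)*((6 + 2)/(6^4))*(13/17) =-0.00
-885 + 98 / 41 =-36187 / 41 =-882.61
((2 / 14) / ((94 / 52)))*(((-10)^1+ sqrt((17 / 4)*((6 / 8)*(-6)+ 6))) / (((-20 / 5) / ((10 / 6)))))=325 / 987-65*sqrt(102) / 7896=0.25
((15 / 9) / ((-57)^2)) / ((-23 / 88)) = -440 / 224181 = -0.00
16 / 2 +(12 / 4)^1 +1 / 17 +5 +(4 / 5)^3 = 35213 / 2125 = 16.57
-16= -16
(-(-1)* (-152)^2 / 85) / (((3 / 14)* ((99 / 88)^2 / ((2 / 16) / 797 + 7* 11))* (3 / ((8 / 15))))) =3387769462784 / 246930525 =13719.52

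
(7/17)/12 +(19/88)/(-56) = 7655/251328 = 0.03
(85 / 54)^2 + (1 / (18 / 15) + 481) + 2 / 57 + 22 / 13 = 350070157 / 720252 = 486.04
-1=-1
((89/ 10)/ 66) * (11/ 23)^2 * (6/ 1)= 0.19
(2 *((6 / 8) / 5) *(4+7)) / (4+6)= 33 / 100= 0.33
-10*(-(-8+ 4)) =-40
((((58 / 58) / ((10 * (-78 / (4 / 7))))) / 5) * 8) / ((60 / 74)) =-0.00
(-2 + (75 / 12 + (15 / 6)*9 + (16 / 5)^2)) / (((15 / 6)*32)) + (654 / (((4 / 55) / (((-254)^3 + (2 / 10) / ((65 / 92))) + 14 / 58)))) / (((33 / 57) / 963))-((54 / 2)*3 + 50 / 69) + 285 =-51009282329235243143513 / 208104000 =-245114377086626.13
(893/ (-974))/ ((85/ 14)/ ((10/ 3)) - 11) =12502/ 125159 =0.10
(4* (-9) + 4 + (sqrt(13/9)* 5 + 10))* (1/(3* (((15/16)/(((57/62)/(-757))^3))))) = 905388/64616394942815 - 13718* sqrt(13)/12923278988563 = 0.00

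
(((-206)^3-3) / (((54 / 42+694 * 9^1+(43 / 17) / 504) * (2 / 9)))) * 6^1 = -2022297440184 / 53526787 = -37781.04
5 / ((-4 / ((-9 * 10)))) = 225 / 2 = 112.50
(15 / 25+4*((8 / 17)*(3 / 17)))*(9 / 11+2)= 41757 / 15895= 2.63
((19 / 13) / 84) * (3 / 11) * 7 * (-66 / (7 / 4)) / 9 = -38 / 273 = -0.14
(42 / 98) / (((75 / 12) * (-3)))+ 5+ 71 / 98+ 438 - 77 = 898419 / 2450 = 366.70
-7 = -7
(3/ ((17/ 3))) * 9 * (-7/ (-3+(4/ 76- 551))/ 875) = 1539/ 22365625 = 0.00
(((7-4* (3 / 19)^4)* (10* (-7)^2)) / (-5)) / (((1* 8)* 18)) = -44684227 / 9383112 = -4.76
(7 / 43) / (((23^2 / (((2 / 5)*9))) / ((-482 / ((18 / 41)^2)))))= -2835847 / 1023615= -2.77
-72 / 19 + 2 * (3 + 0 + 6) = 270 / 19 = 14.21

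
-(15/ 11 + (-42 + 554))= -5647/ 11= -513.36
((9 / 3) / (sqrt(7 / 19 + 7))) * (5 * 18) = 27 * sqrt(665) / 7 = 99.47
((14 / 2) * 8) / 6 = 28 / 3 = 9.33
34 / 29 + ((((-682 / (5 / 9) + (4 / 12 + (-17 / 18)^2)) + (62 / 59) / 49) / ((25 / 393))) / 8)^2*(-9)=-16417157377099077976202141 / 314122599504000000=-52263534.69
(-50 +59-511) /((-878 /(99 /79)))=24849 /34681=0.72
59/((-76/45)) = -2655/76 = -34.93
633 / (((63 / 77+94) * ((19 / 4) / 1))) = 27852 / 19817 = 1.41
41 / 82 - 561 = -1121 / 2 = -560.50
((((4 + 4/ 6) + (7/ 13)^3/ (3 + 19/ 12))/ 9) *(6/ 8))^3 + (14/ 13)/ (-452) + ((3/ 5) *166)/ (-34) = -56762263685812376778161/ 19766196998412374367000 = -2.87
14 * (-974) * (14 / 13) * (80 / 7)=-2181760 / 13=-167827.69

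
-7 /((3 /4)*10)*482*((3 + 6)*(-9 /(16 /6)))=136647 /10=13664.70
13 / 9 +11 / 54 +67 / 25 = 5843 / 1350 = 4.33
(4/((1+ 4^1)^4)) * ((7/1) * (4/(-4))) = -28/625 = -0.04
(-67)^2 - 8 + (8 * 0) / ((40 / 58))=4481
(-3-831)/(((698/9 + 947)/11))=-82566/9221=-8.95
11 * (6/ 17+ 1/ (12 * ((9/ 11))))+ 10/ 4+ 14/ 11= 177229/ 20196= 8.78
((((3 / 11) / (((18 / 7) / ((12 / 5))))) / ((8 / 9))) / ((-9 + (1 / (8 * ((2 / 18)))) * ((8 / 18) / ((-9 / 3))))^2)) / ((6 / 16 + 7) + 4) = 0.00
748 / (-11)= -68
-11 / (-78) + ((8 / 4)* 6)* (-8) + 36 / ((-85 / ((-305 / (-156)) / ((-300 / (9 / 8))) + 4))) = -51740513 / 530400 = -97.55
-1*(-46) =46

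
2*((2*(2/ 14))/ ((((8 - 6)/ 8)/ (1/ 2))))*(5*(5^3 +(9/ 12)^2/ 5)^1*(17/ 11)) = 170153/ 154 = 1104.89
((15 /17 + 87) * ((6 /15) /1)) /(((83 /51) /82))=8856 /5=1771.20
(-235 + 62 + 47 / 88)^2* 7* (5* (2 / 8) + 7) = 1717744.29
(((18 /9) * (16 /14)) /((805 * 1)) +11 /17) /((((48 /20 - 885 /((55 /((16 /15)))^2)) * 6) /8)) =0.42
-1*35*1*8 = -280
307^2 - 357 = 93892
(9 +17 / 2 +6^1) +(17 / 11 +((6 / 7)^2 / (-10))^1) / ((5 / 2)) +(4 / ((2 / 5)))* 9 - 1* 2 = 3020793 / 26950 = 112.09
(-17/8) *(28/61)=-119/122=-0.98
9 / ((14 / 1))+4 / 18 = 109 / 126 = 0.87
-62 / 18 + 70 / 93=-751 / 279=-2.69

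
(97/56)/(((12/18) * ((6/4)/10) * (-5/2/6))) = -291/7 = -41.57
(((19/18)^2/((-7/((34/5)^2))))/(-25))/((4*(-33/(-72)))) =208658/1299375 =0.16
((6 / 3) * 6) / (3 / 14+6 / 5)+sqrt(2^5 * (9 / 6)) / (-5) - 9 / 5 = 1103 / 165 - 4 * sqrt(3) / 5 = 5.30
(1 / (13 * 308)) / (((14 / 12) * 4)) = 3 / 56056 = 0.00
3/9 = 1/3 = 0.33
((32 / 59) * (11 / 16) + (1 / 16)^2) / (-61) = -5691 / 921344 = -0.01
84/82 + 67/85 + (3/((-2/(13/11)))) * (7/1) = -812431/76670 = -10.60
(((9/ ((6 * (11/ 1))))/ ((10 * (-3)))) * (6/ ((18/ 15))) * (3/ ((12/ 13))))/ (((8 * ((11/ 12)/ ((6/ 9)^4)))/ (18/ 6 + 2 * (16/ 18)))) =-559/ 58806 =-0.01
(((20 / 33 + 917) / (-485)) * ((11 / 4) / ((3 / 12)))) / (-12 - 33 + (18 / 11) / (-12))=666182 / 1444815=0.46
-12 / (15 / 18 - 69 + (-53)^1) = 72 / 727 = 0.10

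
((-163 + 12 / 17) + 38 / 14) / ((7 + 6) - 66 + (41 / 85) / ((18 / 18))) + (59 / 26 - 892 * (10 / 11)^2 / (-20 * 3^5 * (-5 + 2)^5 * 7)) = 855855231083 / 161246757672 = 5.31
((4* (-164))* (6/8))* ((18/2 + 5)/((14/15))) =-7380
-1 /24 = -0.04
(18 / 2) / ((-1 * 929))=-9 / 929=-0.01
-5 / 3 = -1.67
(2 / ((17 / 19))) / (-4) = -0.56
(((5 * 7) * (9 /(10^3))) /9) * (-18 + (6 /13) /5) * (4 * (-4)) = 16296 /1625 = 10.03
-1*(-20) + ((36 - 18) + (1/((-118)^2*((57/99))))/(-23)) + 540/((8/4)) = 1874114671/6084788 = 308.00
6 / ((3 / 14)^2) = 392 / 3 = 130.67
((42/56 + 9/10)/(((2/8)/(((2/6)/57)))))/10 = 11/2850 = 0.00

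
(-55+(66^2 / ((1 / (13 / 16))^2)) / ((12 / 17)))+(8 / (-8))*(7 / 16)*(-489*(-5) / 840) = 1028493 / 256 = 4017.55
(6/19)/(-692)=-3/6574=-0.00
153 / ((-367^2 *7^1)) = -0.00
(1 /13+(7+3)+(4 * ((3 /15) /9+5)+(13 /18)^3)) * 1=30.54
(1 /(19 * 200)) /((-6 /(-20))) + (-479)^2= 261562741 /1140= 229441.00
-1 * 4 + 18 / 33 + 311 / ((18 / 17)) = 57473 / 198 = 290.27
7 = 7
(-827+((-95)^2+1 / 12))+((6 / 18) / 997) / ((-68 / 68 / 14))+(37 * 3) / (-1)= 96753809 / 11964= 8087.08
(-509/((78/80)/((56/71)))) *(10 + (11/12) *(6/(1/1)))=-17672480/2769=-6382.26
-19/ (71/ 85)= -1615/ 71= -22.75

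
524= 524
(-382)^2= 145924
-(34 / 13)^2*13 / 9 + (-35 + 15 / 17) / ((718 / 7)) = -7292578 / 714051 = -10.21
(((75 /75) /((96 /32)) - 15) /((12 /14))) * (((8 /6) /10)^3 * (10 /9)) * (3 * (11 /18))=-13552 /164025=-0.08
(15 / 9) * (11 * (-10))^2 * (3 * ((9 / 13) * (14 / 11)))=693000 / 13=53307.69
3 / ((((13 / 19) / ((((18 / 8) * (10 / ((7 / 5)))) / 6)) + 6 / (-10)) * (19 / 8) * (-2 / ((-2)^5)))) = -58.66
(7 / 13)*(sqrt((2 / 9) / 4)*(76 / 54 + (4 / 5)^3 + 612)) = 77.92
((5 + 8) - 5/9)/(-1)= -112/9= -12.44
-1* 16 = -16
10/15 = 2/3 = 0.67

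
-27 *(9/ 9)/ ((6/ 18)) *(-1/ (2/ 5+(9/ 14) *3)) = 5670/ 163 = 34.79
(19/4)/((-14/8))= -19/7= -2.71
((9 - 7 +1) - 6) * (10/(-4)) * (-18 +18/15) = -126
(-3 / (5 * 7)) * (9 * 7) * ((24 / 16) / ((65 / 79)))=-6399 / 650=-9.84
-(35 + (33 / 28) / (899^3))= -712041245053 / 20344035572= -35.00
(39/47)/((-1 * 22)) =-39/1034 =-0.04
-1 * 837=-837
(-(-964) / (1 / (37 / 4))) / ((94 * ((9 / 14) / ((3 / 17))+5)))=10.98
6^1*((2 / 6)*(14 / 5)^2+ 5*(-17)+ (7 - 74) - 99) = -37258 / 25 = -1490.32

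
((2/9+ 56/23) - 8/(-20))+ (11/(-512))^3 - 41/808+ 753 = 10607108071682987/14030450196480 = 756.01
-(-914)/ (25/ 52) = 47528/ 25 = 1901.12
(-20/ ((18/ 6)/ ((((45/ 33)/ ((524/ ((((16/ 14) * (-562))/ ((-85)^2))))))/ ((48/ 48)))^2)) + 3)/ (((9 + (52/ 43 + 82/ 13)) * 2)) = 71256213812388657/ 784625760735756170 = 0.09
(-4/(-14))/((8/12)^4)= 81/56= 1.45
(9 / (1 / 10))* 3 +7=277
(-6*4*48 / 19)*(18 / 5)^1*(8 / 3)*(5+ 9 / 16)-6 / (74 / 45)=-11393433 / 3515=-3241.37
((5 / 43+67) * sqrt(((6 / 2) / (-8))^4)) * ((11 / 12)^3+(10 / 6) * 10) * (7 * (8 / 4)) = 101451077 / 44032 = 2304.03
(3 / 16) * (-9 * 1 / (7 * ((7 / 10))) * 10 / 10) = -135 / 392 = -0.34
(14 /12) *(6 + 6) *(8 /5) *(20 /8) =56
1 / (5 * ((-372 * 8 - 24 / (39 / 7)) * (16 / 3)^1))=-39 / 3099520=-0.00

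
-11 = -11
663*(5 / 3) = 1105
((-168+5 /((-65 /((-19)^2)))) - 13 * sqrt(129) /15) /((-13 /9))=3 * sqrt(129) /5+22905 /169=142.35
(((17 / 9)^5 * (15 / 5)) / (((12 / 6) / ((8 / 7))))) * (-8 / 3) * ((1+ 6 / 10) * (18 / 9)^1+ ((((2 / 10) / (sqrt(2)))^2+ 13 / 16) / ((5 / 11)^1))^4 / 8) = -506.35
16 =16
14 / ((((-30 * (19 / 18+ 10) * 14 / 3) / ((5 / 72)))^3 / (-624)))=39 / 49427116928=0.00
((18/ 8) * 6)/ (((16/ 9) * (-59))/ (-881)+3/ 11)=2354913/ 68342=34.46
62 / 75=0.83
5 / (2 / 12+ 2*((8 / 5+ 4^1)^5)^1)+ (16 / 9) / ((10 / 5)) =1653064078 / 1858747869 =0.89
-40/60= -2/3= -0.67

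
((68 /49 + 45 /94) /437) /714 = 8597 /1437154908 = 0.00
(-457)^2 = 208849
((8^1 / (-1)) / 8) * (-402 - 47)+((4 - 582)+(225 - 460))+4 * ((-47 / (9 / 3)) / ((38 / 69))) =-9078 / 19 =-477.79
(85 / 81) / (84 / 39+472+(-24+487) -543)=1105 / 415044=0.00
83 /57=1.46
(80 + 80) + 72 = 232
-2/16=-1/8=-0.12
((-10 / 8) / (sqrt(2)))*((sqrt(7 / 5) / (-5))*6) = 3*sqrt(70) / 20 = 1.25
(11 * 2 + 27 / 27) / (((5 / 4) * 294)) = 46 / 735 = 0.06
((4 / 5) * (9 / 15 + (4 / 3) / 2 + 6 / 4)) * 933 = 51626 / 25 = 2065.04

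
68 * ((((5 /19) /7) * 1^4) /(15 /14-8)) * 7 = -4760 /1843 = -2.58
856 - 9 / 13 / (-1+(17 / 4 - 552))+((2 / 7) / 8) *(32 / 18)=1538951888 / 1797705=856.06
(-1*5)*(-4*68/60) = 68/3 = 22.67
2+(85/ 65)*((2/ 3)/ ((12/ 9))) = 69/ 26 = 2.65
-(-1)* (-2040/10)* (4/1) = -816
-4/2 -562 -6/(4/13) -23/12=-7025/12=-585.42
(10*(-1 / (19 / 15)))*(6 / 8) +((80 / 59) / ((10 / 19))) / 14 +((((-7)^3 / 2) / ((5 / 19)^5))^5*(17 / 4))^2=442815427837255017369923438977862965665788121356408077309606937252019144666996956675868035669967 / 11418887879699468612670898437500000000000000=38779207966871585268576180000000000000000000000000000.00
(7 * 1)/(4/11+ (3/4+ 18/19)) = 5852/1723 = 3.40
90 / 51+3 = 4.76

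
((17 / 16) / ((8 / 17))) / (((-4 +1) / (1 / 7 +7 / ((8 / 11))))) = -158083 / 21504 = -7.35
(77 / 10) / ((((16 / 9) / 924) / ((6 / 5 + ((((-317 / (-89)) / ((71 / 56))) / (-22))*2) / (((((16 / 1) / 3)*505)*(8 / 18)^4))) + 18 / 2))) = 40811.44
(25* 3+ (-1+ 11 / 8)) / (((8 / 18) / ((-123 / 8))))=-667521 / 256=-2607.50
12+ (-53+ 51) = 10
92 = 92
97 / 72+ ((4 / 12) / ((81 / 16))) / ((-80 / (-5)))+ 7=16235 / 1944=8.35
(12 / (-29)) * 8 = -96 / 29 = -3.31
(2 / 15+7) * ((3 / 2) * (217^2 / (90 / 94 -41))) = -236810581 / 18820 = -12582.92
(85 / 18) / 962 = 85 / 17316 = 0.00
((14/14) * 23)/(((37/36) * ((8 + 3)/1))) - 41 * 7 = -115981/407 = -284.97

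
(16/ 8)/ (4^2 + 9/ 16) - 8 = -2088/ 265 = -7.88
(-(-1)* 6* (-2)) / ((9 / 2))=-8 / 3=-2.67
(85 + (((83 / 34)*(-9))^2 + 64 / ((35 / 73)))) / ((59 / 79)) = 2241249513 / 2387140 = 938.88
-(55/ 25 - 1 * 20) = 89/ 5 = 17.80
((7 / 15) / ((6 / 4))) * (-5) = -14 / 9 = -1.56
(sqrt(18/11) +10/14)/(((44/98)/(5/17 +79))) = 23590/187 +99078 * sqrt(22)/2057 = 352.07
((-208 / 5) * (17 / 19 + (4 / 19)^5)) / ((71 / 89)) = -41031496272 / 879015145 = -46.68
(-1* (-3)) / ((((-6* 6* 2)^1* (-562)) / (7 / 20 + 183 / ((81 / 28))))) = 34349 / 7283520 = 0.00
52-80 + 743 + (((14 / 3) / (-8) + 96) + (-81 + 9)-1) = 8849 / 12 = 737.42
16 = 16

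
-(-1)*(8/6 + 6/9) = 2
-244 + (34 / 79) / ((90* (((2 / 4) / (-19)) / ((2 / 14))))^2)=-1912648826 / 7838775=-244.00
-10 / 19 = -0.53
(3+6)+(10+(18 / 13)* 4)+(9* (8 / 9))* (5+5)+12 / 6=1385 / 13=106.54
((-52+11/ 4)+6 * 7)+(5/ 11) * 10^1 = -2.70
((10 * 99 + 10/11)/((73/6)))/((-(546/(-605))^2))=-181348750/1813539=-100.00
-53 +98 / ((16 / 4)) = -57 / 2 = -28.50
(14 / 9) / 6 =7 / 27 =0.26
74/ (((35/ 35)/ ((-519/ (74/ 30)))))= -15570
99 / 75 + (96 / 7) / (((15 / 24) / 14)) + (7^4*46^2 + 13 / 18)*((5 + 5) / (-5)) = -10160724.92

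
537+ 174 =711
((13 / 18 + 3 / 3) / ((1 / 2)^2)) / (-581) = -0.01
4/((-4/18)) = -18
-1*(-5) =5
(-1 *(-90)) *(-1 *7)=-630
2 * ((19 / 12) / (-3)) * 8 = -76 / 9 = -8.44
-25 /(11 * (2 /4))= -50 /11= -4.55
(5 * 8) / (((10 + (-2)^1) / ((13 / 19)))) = 65 / 19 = 3.42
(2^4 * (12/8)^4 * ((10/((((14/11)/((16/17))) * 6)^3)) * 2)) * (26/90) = 4429568/5055477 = 0.88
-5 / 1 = -5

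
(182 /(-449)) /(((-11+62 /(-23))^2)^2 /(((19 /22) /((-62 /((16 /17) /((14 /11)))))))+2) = 1935380356 /16307859347531341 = 0.00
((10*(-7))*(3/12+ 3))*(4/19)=-910/19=-47.89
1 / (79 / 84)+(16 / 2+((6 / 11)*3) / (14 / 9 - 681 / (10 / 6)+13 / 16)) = 2302603772 / 254171203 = 9.06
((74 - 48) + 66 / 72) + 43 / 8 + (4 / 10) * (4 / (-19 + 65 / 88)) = 6210229 / 192840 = 32.20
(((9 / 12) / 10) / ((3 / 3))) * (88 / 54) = 11 / 90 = 0.12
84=84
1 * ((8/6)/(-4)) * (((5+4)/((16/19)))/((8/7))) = -399/128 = -3.12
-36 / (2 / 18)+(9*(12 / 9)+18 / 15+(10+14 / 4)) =-2973 / 10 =-297.30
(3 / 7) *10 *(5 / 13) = 150 / 91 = 1.65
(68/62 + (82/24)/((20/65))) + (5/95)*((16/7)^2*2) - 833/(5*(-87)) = 2945962753/200872560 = 14.67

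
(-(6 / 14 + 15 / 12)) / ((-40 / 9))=423 / 1120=0.38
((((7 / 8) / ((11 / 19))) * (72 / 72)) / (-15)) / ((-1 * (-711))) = -133 / 938520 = -0.00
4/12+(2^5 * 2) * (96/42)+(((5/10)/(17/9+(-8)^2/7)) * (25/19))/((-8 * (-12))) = 520427101/3549504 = 146.62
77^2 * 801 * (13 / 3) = 20579559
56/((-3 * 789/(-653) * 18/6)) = 36568/7101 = 5.15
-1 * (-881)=881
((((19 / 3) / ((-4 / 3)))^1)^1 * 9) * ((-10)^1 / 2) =855 / 4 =213.75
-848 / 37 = -22.92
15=15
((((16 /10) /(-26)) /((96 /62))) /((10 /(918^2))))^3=-37571398479.60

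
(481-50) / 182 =431 / 182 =2.37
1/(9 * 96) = 1/864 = 0.00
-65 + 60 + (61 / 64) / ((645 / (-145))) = -43049 / 8256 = -5.21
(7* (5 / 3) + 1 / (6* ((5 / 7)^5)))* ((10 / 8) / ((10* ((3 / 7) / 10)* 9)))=183211 / 45000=4.07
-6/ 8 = -3/ 4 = -0.75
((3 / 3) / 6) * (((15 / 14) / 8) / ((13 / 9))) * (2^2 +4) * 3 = 135 / 364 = 0.37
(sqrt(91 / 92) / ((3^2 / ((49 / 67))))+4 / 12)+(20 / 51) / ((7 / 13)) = 49 * sqrt(2093) / 27738+379 / 357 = 1.14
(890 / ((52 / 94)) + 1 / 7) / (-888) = -24403 / 13468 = -1.81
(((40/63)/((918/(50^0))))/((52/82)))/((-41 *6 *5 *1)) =-1/1127763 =-0.00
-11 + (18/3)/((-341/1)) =-3757/341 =-11.02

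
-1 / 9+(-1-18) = -172 / 9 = -19.11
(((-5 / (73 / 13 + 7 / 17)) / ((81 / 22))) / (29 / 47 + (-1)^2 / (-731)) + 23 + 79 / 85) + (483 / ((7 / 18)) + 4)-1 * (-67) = 129634078743613 / 96990592320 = 1336.56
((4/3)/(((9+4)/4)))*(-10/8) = -20/39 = -0.51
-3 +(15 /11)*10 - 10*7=-653 /11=-59.36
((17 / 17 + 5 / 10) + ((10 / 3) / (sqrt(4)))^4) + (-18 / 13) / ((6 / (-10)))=11.52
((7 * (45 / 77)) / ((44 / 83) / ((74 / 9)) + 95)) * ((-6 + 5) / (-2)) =138195 / 6422746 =0.02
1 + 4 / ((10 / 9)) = 23 / 5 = 4.60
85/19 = 4.47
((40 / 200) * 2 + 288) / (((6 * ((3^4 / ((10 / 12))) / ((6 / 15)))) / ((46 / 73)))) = 33166 / 266085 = 0.12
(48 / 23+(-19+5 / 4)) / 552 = -1441 / 50784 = -0.03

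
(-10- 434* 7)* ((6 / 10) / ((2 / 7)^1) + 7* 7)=-778764 / 5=-155752.80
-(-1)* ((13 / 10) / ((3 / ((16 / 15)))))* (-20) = -416 / 45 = -9.24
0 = 0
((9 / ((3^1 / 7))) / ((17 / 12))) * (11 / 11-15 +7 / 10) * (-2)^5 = 6308.89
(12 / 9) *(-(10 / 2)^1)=-6.67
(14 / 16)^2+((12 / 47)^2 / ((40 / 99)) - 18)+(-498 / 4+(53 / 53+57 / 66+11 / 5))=-1069229081 / 7775680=-137.51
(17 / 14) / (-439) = -17 / 6146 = -0.00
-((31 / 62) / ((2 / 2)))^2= -1 / 4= -0.25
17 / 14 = 1.21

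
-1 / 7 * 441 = -63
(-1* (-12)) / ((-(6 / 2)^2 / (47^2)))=-8836 / 3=-2945.33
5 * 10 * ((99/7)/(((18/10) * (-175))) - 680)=-34002.24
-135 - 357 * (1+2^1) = -1206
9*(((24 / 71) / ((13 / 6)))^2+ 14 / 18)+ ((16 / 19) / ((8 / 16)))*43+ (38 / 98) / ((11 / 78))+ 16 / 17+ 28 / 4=13397712993180 / 148318283113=90.33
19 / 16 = 1.19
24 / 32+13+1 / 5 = 279 / 20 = 13.95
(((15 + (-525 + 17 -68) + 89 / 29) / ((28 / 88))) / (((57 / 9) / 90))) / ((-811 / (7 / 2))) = 48054600 / 446861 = 107.54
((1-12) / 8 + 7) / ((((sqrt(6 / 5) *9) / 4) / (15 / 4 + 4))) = 17.69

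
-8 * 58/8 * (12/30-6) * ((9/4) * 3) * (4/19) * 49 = 2148552/95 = 22616.34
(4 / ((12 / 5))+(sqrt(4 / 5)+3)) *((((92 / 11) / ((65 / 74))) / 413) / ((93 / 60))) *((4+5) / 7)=0.11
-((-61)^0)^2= -1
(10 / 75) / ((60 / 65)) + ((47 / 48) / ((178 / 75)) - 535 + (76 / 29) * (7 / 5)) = -1972695953 / 3716640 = -530.77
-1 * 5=-5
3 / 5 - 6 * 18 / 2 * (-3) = 813 / 5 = 162.60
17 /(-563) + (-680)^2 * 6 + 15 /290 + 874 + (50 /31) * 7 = 2809349163769 /1012274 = 2775285.31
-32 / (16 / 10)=-20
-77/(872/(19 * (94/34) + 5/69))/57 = -0.08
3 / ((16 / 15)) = 45 / 16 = 2.81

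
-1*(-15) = 15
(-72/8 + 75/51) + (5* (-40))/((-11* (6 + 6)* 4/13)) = -2923/1122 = -2.61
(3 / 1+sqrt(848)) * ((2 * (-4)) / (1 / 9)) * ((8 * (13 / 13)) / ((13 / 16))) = -36864 * sqrt(53) / 13 -27648 / 13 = -22770.92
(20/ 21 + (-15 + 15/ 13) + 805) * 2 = 432490/ 273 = 1584.21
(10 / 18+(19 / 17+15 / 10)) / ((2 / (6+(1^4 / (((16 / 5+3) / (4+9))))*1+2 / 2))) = 45637 / 3162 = 14.43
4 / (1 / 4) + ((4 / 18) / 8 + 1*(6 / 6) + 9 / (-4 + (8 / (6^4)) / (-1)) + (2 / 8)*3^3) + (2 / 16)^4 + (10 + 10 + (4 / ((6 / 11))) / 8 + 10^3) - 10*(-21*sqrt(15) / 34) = 105*sqrt(15) / 17 + 24940296913 / 23924736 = 1066.37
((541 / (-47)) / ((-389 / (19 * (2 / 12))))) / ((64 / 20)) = 51395 / 1755168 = 0.03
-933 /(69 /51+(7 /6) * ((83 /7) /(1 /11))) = -95166 /15659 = -6.08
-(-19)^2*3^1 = -1083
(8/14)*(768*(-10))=-30720/7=-4388.57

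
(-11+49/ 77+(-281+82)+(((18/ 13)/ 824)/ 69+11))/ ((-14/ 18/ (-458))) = -553988933163/ 4742738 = -116807.83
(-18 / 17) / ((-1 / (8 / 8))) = 18 / 17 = 1.06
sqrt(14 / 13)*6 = 6*sqrt(182) / 13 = 6.23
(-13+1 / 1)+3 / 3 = -11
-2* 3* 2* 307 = -3684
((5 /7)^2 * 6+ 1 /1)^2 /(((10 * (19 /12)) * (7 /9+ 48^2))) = 2138454 /4731374585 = 0.00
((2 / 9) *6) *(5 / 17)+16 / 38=788 / 969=0.81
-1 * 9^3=-729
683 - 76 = 607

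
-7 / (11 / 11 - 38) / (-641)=-7 / 23717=-0.00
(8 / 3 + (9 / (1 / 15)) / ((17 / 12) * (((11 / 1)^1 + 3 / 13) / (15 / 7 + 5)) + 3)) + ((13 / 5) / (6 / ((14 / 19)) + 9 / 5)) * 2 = 29.01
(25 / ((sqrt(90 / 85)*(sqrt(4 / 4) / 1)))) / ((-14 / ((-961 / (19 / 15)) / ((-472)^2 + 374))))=120125*sqrt(34) / 118720056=0.01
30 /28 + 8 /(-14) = 1 /2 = 0.50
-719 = -719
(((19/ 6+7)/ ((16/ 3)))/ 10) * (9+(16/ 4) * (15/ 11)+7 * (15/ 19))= 15921/ 4180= 3.81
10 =10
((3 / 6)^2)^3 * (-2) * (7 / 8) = -7 / 256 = -0.03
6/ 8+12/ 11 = 81/ 44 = 1.84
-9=-9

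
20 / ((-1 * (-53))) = 20 / 53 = 0.38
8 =8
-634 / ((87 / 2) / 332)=-420976 / 87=-4838.80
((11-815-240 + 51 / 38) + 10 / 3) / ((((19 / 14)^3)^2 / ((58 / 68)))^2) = -706152464198525851136 / 36459936661776870153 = -19.37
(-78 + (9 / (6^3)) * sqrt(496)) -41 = -118.07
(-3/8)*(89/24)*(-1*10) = 445/32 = 13.91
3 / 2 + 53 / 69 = 313 / 138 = 2.27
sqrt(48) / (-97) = -4 * sqrt(3) / 97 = -0.07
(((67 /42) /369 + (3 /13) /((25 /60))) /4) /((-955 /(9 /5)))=-562283 /2137863000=-0.00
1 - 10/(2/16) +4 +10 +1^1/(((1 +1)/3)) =-127/2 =-63.50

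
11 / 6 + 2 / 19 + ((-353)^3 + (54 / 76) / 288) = -160464485015 / 3648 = -43986975.06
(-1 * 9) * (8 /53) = -72 /53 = -1.36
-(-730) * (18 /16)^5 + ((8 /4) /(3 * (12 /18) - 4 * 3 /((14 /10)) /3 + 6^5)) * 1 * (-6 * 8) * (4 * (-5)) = 195542919995 /148619264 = 1315.73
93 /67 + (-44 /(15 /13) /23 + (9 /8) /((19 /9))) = 923987 /3513480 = 0.26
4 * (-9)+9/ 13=-35.31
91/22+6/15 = 4.54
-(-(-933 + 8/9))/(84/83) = -696287/756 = -921.01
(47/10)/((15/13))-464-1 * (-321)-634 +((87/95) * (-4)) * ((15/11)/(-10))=-24215591/31350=-772.43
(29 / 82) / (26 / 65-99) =-5 / 1394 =-0.00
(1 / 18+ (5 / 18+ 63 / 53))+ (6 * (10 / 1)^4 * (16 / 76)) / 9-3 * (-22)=1481328 / 1007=1471.03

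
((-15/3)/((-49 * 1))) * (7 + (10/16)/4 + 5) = 1945/1568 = 1.24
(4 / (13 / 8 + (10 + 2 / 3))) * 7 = 672 / 295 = 2.28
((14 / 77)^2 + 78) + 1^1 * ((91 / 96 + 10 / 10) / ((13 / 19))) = 12213529 / 151008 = 80.88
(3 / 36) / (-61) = -1 / 732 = -0.00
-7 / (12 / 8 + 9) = -0.67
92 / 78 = 46 / 39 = 1.18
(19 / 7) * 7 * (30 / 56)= 285 / 28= 10.18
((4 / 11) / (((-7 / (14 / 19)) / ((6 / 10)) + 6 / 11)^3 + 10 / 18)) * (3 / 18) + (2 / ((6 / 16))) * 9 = 49300015008 / 1027084009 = 48.00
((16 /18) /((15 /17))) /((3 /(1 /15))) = 136 /6075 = 0.02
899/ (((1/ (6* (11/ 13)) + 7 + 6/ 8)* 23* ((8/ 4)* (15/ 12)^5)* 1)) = 60758016/ 75396875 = 0.81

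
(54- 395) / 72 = -341 / 72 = -4.74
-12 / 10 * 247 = -1482 / 5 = -296.40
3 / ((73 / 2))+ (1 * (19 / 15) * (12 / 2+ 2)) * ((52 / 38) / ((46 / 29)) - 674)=-6821.04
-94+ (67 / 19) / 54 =-96377 / 1026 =-93.93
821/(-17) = -821/17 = -48.29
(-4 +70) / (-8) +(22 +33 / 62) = 1771 / 124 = 14.28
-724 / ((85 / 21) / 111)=-1687644 / 85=-19854.64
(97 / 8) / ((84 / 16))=97 / 42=2.31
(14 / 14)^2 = 1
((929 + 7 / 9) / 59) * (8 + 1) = 8368 / 59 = 141.83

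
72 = 72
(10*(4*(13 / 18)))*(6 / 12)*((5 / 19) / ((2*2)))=325 / 342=0.95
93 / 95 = 0.98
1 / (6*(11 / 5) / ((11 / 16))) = 5 / 96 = 0.05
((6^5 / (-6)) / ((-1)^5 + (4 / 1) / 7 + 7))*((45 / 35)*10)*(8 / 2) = -233280 / 23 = -10142.61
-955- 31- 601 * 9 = -6395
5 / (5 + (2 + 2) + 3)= 5 / 12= 0.42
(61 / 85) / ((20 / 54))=1647 / 850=1.94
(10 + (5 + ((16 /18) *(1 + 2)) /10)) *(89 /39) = 20381 /585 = 34.84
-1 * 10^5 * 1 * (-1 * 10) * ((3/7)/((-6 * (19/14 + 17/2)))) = -500000/69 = -7246.38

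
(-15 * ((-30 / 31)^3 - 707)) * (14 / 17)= 8744.73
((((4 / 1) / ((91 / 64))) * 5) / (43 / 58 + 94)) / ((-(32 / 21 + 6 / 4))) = -89088 / 1814449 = -0.05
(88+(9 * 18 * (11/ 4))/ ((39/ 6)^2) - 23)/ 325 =12767/ 54925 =0.23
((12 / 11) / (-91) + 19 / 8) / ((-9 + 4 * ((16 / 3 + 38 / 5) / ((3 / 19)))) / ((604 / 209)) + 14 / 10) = 128581785 / 6075875806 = 0.02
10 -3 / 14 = 137 / 14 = 9.79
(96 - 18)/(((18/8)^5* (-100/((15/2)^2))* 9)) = -1664/19683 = -0.08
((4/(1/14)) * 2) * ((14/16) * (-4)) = -392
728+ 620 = 1348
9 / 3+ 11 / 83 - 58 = -4554 / 83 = -54.87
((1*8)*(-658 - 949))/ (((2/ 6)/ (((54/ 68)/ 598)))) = -51.22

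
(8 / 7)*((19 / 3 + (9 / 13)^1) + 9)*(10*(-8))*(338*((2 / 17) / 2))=-29131.65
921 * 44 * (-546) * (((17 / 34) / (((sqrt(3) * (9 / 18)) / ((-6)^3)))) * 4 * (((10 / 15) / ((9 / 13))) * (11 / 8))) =8437420992 * sqrt(3) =14614041842.99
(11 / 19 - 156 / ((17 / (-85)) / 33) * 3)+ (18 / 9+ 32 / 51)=74829287 / 969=77223.21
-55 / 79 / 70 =-11 / 1106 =-0.01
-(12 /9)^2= -16 /9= -1.78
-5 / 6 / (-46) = 5 / 276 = 0.02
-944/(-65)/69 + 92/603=327284/901485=0.36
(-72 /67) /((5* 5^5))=-72 /1046875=-0.00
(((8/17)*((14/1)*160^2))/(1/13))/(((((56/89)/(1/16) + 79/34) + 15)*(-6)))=-663470080/49731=-13341.18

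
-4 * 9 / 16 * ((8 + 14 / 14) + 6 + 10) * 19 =-4275 / 4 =-1068.75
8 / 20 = 0.40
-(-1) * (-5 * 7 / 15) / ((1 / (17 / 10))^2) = -2023 / 300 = -6.74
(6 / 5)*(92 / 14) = 276 / 35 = 7.89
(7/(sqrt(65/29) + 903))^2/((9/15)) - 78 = -65422918438972457/838756441598424 - 2138605*sqrt(1885)/279585480532808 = -78.00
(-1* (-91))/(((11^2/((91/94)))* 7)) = 1183/11374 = 0.10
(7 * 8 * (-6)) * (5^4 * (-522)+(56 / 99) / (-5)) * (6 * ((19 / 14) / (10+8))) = 49590017.20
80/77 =1.04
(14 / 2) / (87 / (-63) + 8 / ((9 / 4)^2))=3969 / 113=35.12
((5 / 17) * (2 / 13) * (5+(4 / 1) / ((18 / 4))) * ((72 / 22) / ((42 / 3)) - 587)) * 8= -191567440 / 153153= -1250.82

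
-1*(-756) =756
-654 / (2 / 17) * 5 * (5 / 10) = -27795 / 2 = -13897.50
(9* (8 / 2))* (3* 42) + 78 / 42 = 31765 / 7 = 4537.86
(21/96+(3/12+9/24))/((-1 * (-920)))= 27/29440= 0.00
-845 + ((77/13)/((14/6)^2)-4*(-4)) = -75340/91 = -827.91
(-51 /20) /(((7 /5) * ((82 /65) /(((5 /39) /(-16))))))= 425 /36736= 0.01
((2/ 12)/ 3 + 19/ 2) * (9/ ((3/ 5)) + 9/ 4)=989/ 6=164.83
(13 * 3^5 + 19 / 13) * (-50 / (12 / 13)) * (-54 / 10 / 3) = 308145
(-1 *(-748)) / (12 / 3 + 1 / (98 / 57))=73304 / 449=163.26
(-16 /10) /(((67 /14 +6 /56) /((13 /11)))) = -2912 /7535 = -0.39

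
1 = 1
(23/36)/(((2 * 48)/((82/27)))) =943/46656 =0.02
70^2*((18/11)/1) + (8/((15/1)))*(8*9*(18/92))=10152504/1265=8025.69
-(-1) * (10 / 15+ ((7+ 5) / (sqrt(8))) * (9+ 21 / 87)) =2 / 3+ 804 * sqrt(2) / 29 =39.87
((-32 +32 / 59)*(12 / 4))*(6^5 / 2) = -21648384 / 59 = -366921.76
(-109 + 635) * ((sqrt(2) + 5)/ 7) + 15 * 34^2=526 * sqrt(2)/ 7 + 124010/ 7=17821.98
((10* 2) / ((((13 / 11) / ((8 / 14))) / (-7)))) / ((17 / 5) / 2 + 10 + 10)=-8800 / 2821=-3.12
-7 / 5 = -1.40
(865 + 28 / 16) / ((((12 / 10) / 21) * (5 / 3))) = 72807 / 8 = 9100.88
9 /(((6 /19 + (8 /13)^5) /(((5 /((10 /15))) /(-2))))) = -190473309 /2280280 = -83.53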